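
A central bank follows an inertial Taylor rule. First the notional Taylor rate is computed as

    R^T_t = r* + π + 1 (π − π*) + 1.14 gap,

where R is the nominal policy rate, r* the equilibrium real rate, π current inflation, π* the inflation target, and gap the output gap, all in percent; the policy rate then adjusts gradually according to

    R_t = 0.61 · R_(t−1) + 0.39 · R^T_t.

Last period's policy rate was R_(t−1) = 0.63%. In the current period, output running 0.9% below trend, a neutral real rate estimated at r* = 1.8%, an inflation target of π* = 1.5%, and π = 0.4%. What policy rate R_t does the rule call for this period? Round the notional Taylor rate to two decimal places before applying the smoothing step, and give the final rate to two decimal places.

Output 0.9% below potential → gap = -0.9.
R^T_t = 1.8 + 0.4 + 1 × (0.4 − 1.5) + 1.14 × (-0.9)
   = 1.8 + 0.4 − 1.1 − 1.026 = 0.07
R_t = 0.61 × 0.63 + 0.39 × 0.07 = 0.3843 + 0.0273 = 0.41

0.41%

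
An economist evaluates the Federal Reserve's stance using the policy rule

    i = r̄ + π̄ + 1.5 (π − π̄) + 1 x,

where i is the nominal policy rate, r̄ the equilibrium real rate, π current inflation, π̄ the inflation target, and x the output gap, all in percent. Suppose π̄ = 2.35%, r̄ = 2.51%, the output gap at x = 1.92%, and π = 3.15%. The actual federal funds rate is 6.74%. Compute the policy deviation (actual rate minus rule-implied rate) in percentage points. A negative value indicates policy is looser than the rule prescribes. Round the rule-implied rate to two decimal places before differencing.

i = 2.51 + 2.35 + 1.5 × (3.15 − 2.35) + 1 × 1.92
   = 2.51 + 2.35 + 1.2 + 1.92 = 7.98
Deviation = 6.74 − 7.98 = -1.24 pp.

-1.24 pp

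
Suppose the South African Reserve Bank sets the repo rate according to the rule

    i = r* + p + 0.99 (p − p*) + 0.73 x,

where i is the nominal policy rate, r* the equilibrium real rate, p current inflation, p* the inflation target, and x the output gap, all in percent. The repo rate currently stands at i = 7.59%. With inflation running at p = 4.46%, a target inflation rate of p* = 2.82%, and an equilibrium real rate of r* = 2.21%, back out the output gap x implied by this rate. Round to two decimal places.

-0.96%

0.73 x = 7.59 − 2.21 − 4.46 − 0.99 × (4.46 − 2.82) = -0.7036
x = -0.7036 / 0.73 = -0.96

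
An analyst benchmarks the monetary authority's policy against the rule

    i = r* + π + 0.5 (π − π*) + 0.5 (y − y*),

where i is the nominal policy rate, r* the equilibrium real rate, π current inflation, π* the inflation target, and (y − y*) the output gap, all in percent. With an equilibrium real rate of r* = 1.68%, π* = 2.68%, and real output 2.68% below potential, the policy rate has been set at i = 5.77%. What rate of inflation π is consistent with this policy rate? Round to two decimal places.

4.51%

Output 2.68% below potential → (y − y*) = -2.68.
Collecting π: i = r* + (1 + 0.5) π − 0.5 π* + 0.5 (y − y*)
1.5 π = 5.77 − 1.68 + 0.5 × 2.68 − 0.5 × (-2.68) = 6.77
π = 6.77 / 1.5 = 4.51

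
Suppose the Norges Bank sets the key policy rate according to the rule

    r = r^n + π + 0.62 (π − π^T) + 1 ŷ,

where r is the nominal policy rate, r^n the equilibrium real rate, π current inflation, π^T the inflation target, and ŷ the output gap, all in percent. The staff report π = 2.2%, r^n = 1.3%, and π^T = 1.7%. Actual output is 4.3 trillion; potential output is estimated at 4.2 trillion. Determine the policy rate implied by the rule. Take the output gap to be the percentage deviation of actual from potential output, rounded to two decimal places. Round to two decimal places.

Output gap = 100 × (4.3 − 4.2) / 4.2 = 2.38%.
r = 1.30 + 2.20 + 0.62 × (2.20 − 1.70) + 1 × 2.38
   = 1.30 + 2.2 + 0.31 + 2.38 = 6.19

6.19%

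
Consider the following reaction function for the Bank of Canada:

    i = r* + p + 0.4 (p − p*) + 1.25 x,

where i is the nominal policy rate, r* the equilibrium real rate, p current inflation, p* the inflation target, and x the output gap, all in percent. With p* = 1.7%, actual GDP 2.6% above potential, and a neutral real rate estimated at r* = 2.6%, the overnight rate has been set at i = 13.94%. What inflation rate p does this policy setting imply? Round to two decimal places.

Output 2.6% above potential → x = 2.6.
Collecting p: i = r* + (1 + 0.4) p − 0.4 p* + 1.25 x
1.4 p = 13.94 − 2.6 + 0.4 × 1.7 − 1.25 × 2.6 = 8.77
p = 8.77 / 1.4 = 6.26

6.26%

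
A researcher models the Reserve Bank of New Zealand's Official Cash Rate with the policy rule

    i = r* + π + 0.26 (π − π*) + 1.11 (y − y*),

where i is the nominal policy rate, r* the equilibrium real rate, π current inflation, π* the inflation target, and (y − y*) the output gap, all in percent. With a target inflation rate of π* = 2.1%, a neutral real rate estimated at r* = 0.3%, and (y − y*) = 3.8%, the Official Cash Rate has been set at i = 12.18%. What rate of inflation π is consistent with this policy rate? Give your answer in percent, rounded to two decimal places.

Collecting π: i = r* + (1 + 0.26) π − 0.26 π* + 1.11 (y − y*)
1.26 π = 12.18 − 0.3 + 0.26 × 2.1 − 1.11 × 3.8 = 8.208
π = 8.208 / 1.26 = 6.51

6.51%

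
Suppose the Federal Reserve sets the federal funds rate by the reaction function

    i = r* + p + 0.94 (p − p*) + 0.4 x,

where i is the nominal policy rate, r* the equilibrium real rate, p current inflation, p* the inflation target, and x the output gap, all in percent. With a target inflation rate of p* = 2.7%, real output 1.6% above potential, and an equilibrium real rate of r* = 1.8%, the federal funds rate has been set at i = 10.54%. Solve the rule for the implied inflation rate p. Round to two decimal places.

Output 1.6% above potential → x = 1.6.
Collecting p: i = r* + (1 + 0.94) p − 0.94 p* + 0.4 x
1.94 p = 10.54 − 1.8 + 0.94 × 2.7 − 0.4 × 1.6 = 10.638
p = 10.638 / 1.94 = 5.48

5.48%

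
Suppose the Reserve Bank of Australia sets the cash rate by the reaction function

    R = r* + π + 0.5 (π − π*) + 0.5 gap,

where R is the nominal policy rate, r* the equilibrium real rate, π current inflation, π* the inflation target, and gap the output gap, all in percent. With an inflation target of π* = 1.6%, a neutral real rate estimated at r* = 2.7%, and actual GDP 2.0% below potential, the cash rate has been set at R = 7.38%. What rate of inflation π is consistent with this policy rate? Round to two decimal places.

4.32%

Output 2.0% below potential → gap = -2.0.
Collecting π: R = r* + (1 + 0.5) π − 0.5 π* + 0.5 gap
1.5 π = 7.38 − 2.7 + 0.5 × 1.6 − 0.5 × (-2.0) = 6.48
π = 6.48 / 1.5 = 4.32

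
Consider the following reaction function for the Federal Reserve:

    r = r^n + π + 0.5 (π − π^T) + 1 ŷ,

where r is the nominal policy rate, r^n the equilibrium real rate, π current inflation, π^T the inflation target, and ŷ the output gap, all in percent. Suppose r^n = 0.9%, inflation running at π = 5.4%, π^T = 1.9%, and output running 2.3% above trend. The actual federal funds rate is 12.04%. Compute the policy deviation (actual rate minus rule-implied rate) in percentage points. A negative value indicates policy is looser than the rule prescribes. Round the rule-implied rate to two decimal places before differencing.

Output 2.3% above potential → ŷ = 2.3.
r = 0.9 + 5.4 + 0.5 × (5.4 − 1.9) + 1 × 2.3
   = 0.9 + 5.4 + 1.75 + 2.3 = 10.35
Deviation = 12.04 − 10.35 = 1.69 pp.

1.69 pp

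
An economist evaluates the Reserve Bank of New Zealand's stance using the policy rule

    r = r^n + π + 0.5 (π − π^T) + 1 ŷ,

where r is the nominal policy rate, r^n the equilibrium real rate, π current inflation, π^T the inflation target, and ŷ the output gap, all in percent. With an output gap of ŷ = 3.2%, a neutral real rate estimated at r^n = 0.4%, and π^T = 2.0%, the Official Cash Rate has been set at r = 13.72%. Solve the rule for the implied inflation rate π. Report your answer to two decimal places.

Collecting π: r = r^n + (1 + 0.5) π − 0.5 π^T + 1 ŷ
1.5 π = 13.72 − 0.4 + 0.5 × 2.0 − 1 × 3.2 = 11.12
π = 11.12 / 1.5 = 7.41

7.41%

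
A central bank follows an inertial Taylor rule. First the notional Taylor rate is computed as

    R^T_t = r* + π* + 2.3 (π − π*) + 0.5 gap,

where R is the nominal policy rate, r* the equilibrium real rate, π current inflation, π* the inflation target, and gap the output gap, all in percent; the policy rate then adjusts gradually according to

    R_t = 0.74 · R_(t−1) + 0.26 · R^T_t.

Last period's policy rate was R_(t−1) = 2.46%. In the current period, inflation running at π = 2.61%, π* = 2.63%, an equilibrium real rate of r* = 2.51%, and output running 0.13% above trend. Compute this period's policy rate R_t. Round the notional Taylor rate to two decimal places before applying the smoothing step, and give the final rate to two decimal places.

3.16%

Output 0.13% above potential → gap = 0.13.
R^T_t = 2.51 + 2.63 + 2.3 × (2.61 − 2.63) + 0.5 × 0.13
   = 2.51 + 2.63 − 0.046 + 0.065 = 5.16
R_t = 0.74 × 2.46 + 0.26 × 5.16 = 1.8204 + 1.3416 = 3.16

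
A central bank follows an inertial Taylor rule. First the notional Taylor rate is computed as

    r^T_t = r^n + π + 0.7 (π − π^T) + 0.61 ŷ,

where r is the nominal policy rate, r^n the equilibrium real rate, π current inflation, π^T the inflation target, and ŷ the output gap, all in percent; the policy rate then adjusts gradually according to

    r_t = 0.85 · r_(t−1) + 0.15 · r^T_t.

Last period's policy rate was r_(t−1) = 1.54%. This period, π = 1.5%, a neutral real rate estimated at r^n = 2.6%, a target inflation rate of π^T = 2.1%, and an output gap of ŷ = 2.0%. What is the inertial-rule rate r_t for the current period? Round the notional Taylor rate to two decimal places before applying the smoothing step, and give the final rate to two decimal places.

2.04%

r^T_t = 2.6 + 1.5 + 0.7 × (1.5 − 2.1) + 0.61 × 2.0
   = 2.6 + 1.5 − 0.42 + 1.22 = 4.90
r_t = 0.85 × 1.54 + 0.15 × 4.90 = 1.309 + 0.735 = 2.04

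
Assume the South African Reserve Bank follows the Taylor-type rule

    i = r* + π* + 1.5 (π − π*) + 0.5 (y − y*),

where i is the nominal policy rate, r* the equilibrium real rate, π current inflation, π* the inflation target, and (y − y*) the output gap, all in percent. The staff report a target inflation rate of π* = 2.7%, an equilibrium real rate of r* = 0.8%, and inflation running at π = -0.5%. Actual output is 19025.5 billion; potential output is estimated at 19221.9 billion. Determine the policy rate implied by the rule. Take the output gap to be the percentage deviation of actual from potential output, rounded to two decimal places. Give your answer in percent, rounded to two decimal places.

-1.81%

Output gap = 100 × (19025.5 − 19221.9) / 19221.9 = -1.02%.
i = 0.80 + 2.70 + 1.5 × (-0.50 − 2.70) + 0.5 × (-1.02)
   = 0.80 + 2.7 − 4.8 − 0.51 = -1.81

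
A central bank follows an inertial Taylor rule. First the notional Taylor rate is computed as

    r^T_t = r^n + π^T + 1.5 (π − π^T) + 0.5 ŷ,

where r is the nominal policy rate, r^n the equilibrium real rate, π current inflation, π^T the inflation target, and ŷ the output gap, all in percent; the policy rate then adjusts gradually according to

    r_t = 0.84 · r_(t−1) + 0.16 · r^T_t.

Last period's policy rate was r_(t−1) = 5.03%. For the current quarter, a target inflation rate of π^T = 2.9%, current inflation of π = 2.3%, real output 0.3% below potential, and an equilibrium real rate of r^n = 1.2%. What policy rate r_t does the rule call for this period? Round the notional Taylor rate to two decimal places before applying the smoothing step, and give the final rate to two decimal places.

4.71%

Output 0.3% below potential → ŷ = -0.3.
r^T_t = 1.2 + 2.9 + 1.5 × (2.3 − 2.9) + 0.5 × (-0.3)
   = 1.2 + 2.9 − 0.9 − 0.15 = 3.05
r_t = 0.84 × 5.03 + 0.16 × 3.05 = 4.2252 + 0.488 = 4.71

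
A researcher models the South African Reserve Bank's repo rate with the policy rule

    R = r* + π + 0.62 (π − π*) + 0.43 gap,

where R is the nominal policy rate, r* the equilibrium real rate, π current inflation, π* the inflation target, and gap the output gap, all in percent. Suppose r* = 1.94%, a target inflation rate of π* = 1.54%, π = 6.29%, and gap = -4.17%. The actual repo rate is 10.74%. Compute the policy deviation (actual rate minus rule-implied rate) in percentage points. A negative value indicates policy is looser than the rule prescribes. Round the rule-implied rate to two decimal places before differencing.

1.36 pp

R = 1.94 + 6.29 + 0.62 × (6.29 − 1.54) + 0.43 × (-4.17)
   = 1.94 + 6.29 + 2.945 − 1.7931 = 9.38
Deviation = 10.74 − 9.38 = 1.36 pp.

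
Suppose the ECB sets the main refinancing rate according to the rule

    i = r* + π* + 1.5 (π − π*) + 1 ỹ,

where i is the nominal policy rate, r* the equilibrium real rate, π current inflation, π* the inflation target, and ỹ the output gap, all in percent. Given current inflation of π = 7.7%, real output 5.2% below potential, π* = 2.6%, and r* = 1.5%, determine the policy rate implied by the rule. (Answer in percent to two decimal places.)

6.55%

Output 5.2% below potential → ỹ = -5.2.
i = 1.5 + 2.6 + 1.5 × (7.7 − 2.6) + 1 × (-5.2)
   = 1.5 + 2.6 + 7.65 − 5.2 = 6.55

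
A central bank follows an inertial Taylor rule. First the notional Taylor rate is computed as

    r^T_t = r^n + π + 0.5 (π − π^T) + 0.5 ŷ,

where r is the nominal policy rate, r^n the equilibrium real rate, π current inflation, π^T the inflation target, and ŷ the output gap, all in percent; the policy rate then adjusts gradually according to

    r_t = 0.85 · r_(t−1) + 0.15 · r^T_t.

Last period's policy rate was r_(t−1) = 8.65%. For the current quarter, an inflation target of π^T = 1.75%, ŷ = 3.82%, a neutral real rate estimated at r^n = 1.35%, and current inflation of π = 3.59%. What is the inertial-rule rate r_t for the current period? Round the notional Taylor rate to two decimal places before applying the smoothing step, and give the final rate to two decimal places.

r^T_t = 1.35 + 3.59 + 0.5 × (3.59 − 1.75) + 0.5 × 3.82
   = 1.35 + 3.59 + 0.92 + 1.91 = 7.77
r_t = 0.85 × 8.65 + 0.15 × 7.77 = 7.3525 + 1.1655 = 8.52

8.52%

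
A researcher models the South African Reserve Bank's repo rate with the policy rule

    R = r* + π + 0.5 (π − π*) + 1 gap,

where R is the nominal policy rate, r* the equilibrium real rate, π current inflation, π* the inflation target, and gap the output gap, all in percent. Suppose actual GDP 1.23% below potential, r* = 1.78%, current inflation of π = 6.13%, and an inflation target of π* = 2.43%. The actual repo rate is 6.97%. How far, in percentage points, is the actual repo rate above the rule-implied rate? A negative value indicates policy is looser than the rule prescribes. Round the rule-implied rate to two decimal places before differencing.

-1.56 pp

Output 1.23% below potential → gap = -1.23.
R = 1.78 + 6.13 + 0.5 × (6.13 − 2.43) + 1 × (-1.23)
   = 1.78 + 6.13 + 1.85 − 1.23 = 8.53
Deviation = 6.97 − 8.53 = -1.56 pp.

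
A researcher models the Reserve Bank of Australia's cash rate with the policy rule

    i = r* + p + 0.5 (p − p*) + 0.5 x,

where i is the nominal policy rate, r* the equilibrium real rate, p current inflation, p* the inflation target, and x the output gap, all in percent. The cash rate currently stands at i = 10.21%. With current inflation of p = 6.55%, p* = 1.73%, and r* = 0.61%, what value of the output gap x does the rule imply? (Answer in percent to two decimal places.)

0.5 x = 10.21 − 0.61 − 6.55 − 0.5 × (6.55 − 1.73) = 0.64
x = 0.64 / 0.5 = 1.28

1.28%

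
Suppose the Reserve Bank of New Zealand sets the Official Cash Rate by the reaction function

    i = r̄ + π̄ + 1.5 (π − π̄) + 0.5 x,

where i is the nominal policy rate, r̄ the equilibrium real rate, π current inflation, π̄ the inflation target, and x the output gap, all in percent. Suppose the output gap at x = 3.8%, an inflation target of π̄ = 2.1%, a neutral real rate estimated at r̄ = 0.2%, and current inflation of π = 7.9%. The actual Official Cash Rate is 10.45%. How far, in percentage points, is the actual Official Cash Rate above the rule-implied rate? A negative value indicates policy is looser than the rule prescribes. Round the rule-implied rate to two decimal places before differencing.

-2.45 pp

i = 0.2 + 2.1 + 1.5 × (7.9 − 2.1) + 0.5 × 3.8
   = 0.2 + 2.1 + 8.7 + 1.9 = 12.90
Deviation = 10.45 − 12.90 = -2.45 pp.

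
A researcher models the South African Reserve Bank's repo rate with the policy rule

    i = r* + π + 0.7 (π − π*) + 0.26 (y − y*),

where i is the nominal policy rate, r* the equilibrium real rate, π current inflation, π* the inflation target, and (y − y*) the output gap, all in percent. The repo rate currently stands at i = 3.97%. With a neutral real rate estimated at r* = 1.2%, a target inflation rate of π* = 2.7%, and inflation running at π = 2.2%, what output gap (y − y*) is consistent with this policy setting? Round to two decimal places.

0.26 (y − y*) = 3.97 − 1.2 − 2.2 − 0.7 × (2.2 − 2.7) = 0.92
(y − y*) = 0.92 / 0.26 = 3.54

3.54%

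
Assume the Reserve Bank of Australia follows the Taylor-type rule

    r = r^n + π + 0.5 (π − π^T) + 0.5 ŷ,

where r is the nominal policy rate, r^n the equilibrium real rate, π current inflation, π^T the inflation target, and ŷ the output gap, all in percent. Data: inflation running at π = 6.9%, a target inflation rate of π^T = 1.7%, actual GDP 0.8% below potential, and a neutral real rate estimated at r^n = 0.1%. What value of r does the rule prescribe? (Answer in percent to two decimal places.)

Output 0.8% below potential → ŷ = -0.8.
r = 0.1 + 6.9 + 0.5 × (6.9 − 1.7) + 0.5 × (-0.8)
   = 0.1 + 6.9 + 2.6 − 0.4 = 9.20

9.20%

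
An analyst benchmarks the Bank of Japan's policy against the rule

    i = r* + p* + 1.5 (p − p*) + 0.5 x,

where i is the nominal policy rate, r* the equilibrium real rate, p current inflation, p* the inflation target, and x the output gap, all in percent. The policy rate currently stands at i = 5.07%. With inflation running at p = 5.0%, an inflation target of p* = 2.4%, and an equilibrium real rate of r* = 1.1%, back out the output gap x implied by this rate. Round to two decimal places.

0.5 x = 5.07 − 1.1 − 2.4 − 1.5 × (5.0 − 2.4) = -2.33
x = -2.33 / 0.5 = -4.66

-4.66%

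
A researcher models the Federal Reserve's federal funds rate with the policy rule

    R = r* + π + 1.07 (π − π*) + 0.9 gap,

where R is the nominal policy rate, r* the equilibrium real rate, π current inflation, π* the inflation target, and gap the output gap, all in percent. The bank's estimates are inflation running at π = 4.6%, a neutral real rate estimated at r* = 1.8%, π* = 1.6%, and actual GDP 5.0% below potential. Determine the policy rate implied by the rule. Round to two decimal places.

Output 5.0% below potential → gap = -5.0.
R = 1.8 + 4.6 + 1.07 × (4.6 − 1.6) + 0.9 × (-5.0)
   = 1.8 + 4.6 + 3.21 − 4.5 = 5.11

5.11%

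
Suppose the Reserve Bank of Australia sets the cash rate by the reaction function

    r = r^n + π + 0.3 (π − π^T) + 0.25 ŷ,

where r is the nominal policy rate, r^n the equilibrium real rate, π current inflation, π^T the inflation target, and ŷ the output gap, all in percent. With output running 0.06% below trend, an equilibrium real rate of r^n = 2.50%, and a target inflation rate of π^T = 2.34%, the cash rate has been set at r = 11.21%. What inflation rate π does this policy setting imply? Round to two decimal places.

Output 0.06% below potential → ŷ = -0.06.
Collecting π: r = r^n + (1 + 0.3) π − 0.3 π^T + 0.25 ŷ
1.3 π = 11.21 − 2.50 + 0.3 × 2.34 − 0.25 × (-0.06) = 9.427
π = 9.427 / 1.3 = 7.25

7.25%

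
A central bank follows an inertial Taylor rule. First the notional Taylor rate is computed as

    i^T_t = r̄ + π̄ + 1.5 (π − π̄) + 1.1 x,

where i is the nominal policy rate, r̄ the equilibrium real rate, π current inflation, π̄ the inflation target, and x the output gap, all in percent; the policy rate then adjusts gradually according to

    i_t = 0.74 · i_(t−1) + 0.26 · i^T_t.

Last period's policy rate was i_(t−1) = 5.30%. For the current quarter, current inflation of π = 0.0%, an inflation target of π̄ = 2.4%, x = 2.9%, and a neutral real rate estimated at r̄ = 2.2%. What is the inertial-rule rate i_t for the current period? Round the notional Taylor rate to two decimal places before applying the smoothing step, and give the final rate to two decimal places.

5.01%

i^T_t = 2.2 + 2.4 + 1.5 × (0.0 − 2.4) + 1.1 × 2.9
   = 2.2 + 2.4 − 3.6 + 3.19 = 4.19
i_t = 0.74 × 5.30 + 0.26 × 4.19 = 3.922 + 1.0894 = 5.01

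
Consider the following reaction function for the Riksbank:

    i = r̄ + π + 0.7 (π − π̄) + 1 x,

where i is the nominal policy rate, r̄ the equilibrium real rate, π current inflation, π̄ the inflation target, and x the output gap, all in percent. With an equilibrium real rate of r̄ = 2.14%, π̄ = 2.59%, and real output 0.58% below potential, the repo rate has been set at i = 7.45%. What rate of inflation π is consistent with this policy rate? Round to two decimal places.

4.53%

Output 0.58% below potential → x = -0.58.
Collecting π: i = r̄ + (1 + 0.7) π − 0.7 π̄ + 1 x
1.7 π = 7.45 − 2.14 + 0.7 × 2.59 − 1 × (-0.58) = 7.703
π = 7.703 / 1.7 = 4.53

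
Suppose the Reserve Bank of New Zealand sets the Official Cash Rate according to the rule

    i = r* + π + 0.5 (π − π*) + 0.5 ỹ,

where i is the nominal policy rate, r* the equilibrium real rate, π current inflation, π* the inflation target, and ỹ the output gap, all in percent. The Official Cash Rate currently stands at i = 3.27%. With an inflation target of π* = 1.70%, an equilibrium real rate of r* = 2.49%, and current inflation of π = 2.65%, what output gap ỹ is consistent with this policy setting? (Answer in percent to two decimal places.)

-4.69%

0.5 ỹ = 3.27 − 2.49 − 2.65 − 0.5 × (2.65 − 1.70) = -2.345
ỹ = -2.345 / 0.5 = -4.69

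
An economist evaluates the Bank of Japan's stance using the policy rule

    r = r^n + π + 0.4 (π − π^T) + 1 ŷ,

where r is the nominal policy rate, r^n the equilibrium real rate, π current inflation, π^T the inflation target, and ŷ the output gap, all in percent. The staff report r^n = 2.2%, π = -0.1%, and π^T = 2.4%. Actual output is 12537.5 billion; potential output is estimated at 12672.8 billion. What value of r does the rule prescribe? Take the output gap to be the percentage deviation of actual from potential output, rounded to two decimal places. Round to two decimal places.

0.03%

Output gap = 100 × (12537.5 − 12672.8) / 12672.8 = -1.07%.
r = 2.20 + (-0.10) + 0.4 × (-0.10 − 2.40) + 1 × (-1.07)
   = 2.20 − 0.1 − 1 − 1.07 = 0.03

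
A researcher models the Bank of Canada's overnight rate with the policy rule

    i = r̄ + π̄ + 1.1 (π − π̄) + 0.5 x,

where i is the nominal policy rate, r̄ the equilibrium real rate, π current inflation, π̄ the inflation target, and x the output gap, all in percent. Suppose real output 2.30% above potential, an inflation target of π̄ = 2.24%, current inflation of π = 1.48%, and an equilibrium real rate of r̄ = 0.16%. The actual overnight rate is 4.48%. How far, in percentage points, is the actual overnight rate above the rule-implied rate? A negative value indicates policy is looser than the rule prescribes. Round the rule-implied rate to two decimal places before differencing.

Output 2.30% above potential → x = 2.30.
i = 0.16 + 2.24 + 1.1 × (1.48 − 2.24) + 0.5 × 2.30
   = 0.16 + 2.24 − 0.836 + 1.15 = 2.71
Deviation = 4.48 − 2.71 = 1.77 pp.

1.77 pp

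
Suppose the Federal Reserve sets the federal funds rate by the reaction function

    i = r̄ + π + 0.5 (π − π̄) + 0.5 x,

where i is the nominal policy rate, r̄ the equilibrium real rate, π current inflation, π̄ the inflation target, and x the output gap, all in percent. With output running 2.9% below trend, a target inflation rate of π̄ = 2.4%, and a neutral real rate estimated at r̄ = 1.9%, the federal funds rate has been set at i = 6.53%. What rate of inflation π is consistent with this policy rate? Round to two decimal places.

4.85%

Output 2.9% below potential → x = -2.9.
Collecting π: i = r̄ + (1 + 0.5) π − 0.5 π̄ + 0.5 x
1.5 π = 6.53 − 1.9 + 0.5 × 2.4 − 0.5 × (-2.9) = 7.28
π = 7.28 / 1.5 = 4.85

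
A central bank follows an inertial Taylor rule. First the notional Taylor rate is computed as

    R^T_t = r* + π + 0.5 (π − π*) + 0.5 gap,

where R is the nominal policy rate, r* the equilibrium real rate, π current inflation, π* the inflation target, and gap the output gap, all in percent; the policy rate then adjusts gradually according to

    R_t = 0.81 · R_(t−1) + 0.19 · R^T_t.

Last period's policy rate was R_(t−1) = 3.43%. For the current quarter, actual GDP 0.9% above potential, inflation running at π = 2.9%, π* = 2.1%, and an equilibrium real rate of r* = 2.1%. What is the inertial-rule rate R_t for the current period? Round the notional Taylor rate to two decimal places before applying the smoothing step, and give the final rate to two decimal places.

3.89%

Output 0.9% above potential → gap = 0.9.
R^T_t = 2.1 + 2.9 + 0.5 × (2.9 − 2.1) + 0.5 × 0.9
   = 2.1 + 2.9 + 0.4 + 0.45 = 5.85
R_t = 0.81 × 3.43 + 0.19 × 5.85 = 2.7783 + 1.1115 = 3.89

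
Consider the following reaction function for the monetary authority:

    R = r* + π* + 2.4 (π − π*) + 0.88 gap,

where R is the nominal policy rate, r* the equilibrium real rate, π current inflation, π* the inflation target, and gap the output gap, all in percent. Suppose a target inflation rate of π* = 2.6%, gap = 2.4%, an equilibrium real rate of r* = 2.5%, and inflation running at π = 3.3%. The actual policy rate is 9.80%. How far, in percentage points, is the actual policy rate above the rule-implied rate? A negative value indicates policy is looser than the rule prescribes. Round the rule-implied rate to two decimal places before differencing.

R = 2.5 + 2.6 + 2.4 × (3.3 − 2.6) + 0.88 × 2.4
   = 2.5 + 2.6 + 1.68 + 2.112 = 8.89
Deviation = 9.80 − 8.89 = 0.91 pp.

0.91 pp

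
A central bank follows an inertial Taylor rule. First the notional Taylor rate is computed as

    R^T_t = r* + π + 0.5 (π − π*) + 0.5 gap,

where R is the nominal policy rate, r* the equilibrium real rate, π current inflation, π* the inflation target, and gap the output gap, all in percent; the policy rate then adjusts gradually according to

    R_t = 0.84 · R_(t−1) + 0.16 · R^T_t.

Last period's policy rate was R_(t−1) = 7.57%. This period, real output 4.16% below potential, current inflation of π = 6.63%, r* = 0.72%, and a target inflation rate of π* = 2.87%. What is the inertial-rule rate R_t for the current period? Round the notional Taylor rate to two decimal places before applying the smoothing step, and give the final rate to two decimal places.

7.50%

Output 4.16% below potential → gap = -4.16.
R^T_t = 0.72 + 6.63 + 0.5 × (6.63 − 2.87) + 0.5 × (-4.16)
   = 0.72 + 6.63 + 1.88 − 2.08 = 7.15
R_t = 0.84 × 7.57 + 0.16 × 7.15 = 6.3588 + 1.144 = 7.50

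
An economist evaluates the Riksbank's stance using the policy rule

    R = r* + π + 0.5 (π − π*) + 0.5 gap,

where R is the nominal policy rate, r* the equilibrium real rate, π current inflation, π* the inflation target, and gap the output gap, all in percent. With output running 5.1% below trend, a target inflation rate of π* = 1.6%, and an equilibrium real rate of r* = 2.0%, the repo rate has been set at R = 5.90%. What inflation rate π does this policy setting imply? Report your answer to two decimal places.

4.83%

Output 5.1% below potential → gap = -5.1.
Collecting π: R = r* + (1 + 0.5) π − 0.5 π* + 0.5 gap
1.5 π = 5.90 − 2.0 + 0.5 × 1.6 − 0.5 × (-5.1) = 7.25
π = 7.25 / 1.5 = 4.83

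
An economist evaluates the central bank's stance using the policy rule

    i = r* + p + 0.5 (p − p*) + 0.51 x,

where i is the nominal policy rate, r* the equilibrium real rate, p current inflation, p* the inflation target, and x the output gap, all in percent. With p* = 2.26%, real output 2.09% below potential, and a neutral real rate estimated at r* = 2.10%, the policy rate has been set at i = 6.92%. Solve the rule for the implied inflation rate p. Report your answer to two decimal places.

Output 2.09% below potential → x = -2.09.
Collecting p: i = r* + (1 + 0.5) p − 0.5 p* + 0.51 x
1.5 p = 6.92 − 2.10 + 0.5 × 2.26 − 0.51 × (-2.09) = 7.0159
p = 7.0159 / 1.5 = 4.68

4.68%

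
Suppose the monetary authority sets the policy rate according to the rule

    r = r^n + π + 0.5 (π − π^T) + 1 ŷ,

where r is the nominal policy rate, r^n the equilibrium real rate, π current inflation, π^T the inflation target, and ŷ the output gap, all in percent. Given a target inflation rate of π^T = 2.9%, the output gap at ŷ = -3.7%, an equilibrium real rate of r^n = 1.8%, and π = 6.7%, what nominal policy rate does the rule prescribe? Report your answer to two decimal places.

6.70%

r = 1.8 + 6.7 + 0.5 × (6.7 − 2.9) + 1 × (-3.7)
   = 1.8 + 6.7 + 1.9 − 3.7 = 6.70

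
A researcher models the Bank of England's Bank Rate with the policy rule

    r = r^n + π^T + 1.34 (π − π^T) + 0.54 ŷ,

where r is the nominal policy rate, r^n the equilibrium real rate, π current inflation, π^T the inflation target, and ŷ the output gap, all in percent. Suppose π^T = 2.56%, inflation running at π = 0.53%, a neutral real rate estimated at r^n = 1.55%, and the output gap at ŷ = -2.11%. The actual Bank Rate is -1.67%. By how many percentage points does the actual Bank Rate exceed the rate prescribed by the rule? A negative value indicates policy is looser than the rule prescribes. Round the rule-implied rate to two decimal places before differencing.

r = 1.55 + 2.56 + 1.34 × (0.53 − 2.56) + 0.54 × (-2.11)
   = 1.55 + 2.56 − 2.7202 − 1.1394 = 0.25
Deviation = -1.67 − 0.25 = -1.92 pp.

-1.92 pp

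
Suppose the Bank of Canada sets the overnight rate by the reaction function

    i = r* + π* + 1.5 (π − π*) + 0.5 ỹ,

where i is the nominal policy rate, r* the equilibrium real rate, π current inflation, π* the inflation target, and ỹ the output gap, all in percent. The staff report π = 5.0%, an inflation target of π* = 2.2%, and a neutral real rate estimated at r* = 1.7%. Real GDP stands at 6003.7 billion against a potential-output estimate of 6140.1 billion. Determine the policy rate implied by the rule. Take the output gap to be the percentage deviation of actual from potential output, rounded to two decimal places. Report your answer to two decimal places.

6.99%

Output gap = 100 × (6003.7 − 6140.1) / 6140.1 = -2.22%.
i = 1.70 + 2.20 + 1.5 × (5.00 − 2.20) + 0.5 × (-2.22)
   = 1.70 + 2.2 + 4.2 − 1.11 = 6.99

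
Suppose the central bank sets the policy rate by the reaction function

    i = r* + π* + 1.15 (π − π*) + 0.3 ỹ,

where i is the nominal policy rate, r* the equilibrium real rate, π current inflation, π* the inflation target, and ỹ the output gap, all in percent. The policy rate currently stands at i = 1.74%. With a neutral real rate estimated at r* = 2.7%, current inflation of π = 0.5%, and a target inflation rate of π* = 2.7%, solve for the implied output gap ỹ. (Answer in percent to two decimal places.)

0.3 ỹ = 1.74 − 2.7 − 2.7 − 1.15 × (0.5 − 2.7) = -1.13
ỹ = -1.13 / 0.3 = -3.77

-3.77%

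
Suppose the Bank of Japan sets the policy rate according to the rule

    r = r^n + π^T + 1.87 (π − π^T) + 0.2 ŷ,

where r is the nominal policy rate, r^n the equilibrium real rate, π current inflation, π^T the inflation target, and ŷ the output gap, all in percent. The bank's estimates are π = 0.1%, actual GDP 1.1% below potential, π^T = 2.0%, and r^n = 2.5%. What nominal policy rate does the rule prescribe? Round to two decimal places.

Output 1.1% below potential → ŷ = -1.1.
r = 2.5 + 2.0 + 1.87 × (0.1 − 2.0) + 0.2 × (-1.1)
   = 2.5 + 2 − 3.553 − 0.22 = 0.73

0.73%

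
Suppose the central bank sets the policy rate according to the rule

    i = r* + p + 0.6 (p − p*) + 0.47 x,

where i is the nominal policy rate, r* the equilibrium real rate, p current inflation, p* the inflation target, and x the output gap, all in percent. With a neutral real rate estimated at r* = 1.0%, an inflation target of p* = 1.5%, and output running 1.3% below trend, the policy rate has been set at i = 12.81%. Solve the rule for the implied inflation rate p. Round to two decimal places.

8.33%

Output 1.3% below potential → x = -1.3.
Collecting p: i = r* + (1 + 0.6) p − 0.6 p* + 0.47 x
1.6 p = 12.81 − 1.0 + 0.6 × 1.5 − 0.47 × (-1.3) = 13.321
p = 13.321 / 1.6 = 8.33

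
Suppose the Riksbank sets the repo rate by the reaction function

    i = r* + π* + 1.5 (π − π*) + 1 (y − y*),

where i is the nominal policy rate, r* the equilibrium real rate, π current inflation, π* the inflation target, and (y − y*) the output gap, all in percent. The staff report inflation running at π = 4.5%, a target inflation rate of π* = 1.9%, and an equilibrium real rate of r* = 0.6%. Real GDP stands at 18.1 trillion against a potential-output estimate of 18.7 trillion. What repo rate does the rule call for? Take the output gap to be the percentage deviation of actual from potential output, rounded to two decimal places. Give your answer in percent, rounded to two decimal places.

Output gap = 100 × (18.1 − 18.7) / 18.7 = -3.21%.
i = 0.60 + 1.90 + 1.5 × (4.50 − 1.90) + 1 × (-3.21)
   = 0.60 + 1.9 + 3.9 − 3.21 = 3.19

3.19%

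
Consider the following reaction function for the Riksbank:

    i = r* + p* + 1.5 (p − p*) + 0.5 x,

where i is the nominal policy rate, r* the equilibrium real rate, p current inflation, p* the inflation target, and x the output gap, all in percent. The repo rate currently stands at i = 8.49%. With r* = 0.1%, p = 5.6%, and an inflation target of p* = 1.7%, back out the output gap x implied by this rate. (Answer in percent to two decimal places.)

1.68%

0.5 x = 8.49 − 0.1 − 1.7 − 1.5 × (5.6 − 1.7) = 0.84
x = 0.84 / 0.5 = 1.68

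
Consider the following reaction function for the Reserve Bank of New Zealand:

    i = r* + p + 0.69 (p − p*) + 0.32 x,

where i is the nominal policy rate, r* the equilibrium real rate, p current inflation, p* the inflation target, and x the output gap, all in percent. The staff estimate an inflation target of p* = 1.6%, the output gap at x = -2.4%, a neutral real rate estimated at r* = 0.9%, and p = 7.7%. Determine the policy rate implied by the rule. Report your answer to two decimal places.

12.04%

i = 0.9 + 7.7 + 0.69 × (7.7 − 1.6) + 0.32 × (-2.4)
   = 0.9 + 7.7 + 4.209 − 0.768 = 12.04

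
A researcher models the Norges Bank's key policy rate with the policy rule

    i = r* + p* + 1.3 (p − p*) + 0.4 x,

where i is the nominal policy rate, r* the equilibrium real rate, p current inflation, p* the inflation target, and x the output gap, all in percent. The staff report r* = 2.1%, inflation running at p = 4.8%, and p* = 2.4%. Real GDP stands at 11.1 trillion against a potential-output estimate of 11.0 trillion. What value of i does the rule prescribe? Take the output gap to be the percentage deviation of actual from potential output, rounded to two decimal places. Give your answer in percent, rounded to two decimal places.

7.98%

Output gap = 100 × (11.1 − 11.0) / 11.0 = 0.91%.
i = 2.10 + 2.40 + 1.3 × (4.80 − 2.40) + 0.4 × 0.91
   = 2.10 + 2.4 + 3.12 + 0.364 = 7.98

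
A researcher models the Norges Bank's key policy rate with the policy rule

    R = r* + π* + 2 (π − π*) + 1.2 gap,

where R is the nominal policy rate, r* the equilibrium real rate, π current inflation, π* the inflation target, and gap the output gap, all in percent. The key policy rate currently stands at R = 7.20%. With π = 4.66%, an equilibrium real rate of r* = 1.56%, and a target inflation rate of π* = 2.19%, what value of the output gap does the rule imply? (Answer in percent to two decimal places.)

-1.24%

1.2 gap = 7.20 − 1.56 − 2.19 − 2 × (4.66 − 2.19) = -1.49
gap = -1.49 / 1.2 = -1.24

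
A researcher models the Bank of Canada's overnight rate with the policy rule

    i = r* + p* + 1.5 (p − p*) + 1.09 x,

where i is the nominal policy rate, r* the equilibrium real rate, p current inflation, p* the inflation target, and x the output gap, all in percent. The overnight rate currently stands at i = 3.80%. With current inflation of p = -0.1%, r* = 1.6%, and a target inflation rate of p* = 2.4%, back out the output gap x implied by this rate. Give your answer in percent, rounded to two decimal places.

3.26%

1.09 x = 3.80 − 1.6 − 2.4 − 1.5 × ((-0.1) − 2.4) = 3.55
x = 3.55 / 1.09 = 3.26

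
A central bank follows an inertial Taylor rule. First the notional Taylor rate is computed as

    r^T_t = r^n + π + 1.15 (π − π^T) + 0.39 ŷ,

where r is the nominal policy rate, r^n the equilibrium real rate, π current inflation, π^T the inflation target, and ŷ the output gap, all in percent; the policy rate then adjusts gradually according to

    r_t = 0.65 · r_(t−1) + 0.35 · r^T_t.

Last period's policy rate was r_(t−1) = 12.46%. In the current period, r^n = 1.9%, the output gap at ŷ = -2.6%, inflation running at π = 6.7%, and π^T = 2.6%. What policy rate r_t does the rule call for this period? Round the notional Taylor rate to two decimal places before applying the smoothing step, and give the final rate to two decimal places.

12.40%

r^T_t = 1.9 + 6.7 + 1.15 × (6.7 − 2.6) + 0.39 × (-2.6)
   = 1.9 + 6.7 + 4.715 − 1.014 = 12.30
r_t = 0.65 × 12.46 + 0.35 × 12.30 = 8.099 + 4.305 = 12.40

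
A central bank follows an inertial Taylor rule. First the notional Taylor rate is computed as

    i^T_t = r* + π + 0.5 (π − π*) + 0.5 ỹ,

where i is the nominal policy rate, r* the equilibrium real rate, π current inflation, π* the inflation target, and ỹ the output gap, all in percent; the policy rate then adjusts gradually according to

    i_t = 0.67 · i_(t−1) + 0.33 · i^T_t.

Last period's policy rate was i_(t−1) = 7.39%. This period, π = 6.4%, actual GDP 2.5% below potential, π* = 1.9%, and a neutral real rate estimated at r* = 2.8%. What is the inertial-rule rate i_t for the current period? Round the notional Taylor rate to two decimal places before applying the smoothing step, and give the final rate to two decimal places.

8.32%

Output 2.5% below potential → ỹ = -2.5.
i^T_t = 2.8 + 6.4 + 0.5 × (6.4 − 1.9) + 0.5 × (-2.5)
   = 2.8 + 6.4 + 2.25 − 1.25 = 10.20
i_t = 0.67 × 7.39 + 0.33 × 10.20 = 4.9513 + 3.366 = 8.32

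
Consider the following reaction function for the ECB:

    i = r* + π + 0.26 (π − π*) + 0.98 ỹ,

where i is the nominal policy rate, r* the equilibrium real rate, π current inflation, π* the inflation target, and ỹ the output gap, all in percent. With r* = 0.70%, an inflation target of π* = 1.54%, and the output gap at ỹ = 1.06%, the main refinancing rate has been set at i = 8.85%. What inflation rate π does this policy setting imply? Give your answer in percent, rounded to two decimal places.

Collecting π: i = r* + (1 + 0.26) π − 0.26 π* + 0.98 ỹ
1.26 π = 8.85 − 0.70 + 0.26 × 1.54 − 0.98 × 1.06 = 7.5116
π = 7.5116 / 1.26 = 5.96

5.96%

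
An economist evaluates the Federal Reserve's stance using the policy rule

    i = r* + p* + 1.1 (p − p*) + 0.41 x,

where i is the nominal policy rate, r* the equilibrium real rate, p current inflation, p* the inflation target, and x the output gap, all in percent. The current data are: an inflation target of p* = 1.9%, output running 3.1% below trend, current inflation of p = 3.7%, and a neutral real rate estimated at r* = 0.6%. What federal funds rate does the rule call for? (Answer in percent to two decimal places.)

Output 3.1% below potential → x = -3.1.
i = 0.6 + 1.9 + 1.1 × (3.7 − 1.9) + 0.41 × (-3.1)
   = 0.6 + 1.9 + 1.98 − 1.271 = 3.21

3.21%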